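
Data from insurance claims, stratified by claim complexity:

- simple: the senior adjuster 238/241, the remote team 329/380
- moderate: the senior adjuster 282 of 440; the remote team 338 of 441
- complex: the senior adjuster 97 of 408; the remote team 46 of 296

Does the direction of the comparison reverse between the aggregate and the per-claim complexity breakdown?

No

Simple: the senior adjuster 238/241 = 98.8%, the remote team 329/380 = 86.6% → the senior adjuster
Moderate: the senior adjuster 282/440 = 64.1%, the remote team 338/441 = 76.6% → the remote team
Complex: the senior adjuster 97/408 = 23.8%, the remote team 46/296 = 15.5% → the senior adjuster
Overall: the senior adjuster 617/1089 = 56.7%, the remote team 713/1117 = 63.8% → the remote team
Neither sweeps: the senior adjuster wins 2 of 3 groups, the remote team wins 1. The remote team wins overall but not every group — no Simpson reversal.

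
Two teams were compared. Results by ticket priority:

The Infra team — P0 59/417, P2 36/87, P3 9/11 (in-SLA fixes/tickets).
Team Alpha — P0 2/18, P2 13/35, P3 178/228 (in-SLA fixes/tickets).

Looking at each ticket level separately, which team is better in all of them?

P0: the Infra team 59/417 = 14.1%, Team Alpha 2/18 = 11.1% → the Infra team
P2: the Infra team 36/87 = 41.4%, Team Alpha 13/35 = 37.1% → the Infra team
P3: the Infra team 9/11 = 81.8%, Team Alpha 178/228 = 78.1% → the Infra team
The Infra team has the higher rate in all 3 groups.

the Infra team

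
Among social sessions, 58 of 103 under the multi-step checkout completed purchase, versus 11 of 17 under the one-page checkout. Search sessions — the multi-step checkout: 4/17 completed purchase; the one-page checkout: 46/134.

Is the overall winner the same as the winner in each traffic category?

Social: the multi-step checkout 58/103 = 56.3%, the one-page checkout 11/17 = 64.7% → the one-page checkout
Search: the multi-step checkout 4/17 = 23.5%, the one-page checkout 46/134 = 34.3% → the one-page checkout
Overall: the multi-step checkout 62/120 = 51.7%, the one-page checkout 57/151 = 37.7% → the multi-step checkout
The one-page checkout wins each traffic group but the multi-step checkout wins overall — the comparison reverses. The one-page checkout's sessions skew toward search, which has a lower base rate.

No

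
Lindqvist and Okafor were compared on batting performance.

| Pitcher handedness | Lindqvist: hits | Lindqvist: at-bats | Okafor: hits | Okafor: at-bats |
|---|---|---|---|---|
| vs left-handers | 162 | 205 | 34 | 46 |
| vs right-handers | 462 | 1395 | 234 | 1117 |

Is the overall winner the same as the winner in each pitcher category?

Yes

Vs left-handers: Lindqvist 162/205 = 79.0%, Okafor 34/46 = 73.9% → Lindqvist
Vs right-handers: Lindqvist 462/1395 = 33.1%, Okafor 234/1117 = 20.9% → Lindqvist
Overall: Lindqvist 624/1600 = 39.0%, Okafor 268/1163 = 23.0% → Lindqvist
Lindqvist wins overall and in every pitcher group — no reversal.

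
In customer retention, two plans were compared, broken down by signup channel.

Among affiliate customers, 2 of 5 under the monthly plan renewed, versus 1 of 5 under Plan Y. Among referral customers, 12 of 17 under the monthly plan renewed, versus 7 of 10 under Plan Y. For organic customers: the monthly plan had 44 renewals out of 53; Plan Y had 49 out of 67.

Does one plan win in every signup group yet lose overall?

Affiliate: the monthly plan 2/5 = 40.0%, Plan Y 1/5 = 20.0% → the monthly plan
Referral: the monthly plan 12/17 = 70.6%, Plan Y 7/10 = 70.0% → the monthly plan
Organic: the monthly plan 44/53 = 83.0%, Plan Y 49/67 = 73.1% → the monthly plan
Overall: the monthly plan 58/75 = 77.3%, Plan Y 57/82 = 69.5% → the monthly plan
The monthly plan wins overall and in every signup group — no reversal.

No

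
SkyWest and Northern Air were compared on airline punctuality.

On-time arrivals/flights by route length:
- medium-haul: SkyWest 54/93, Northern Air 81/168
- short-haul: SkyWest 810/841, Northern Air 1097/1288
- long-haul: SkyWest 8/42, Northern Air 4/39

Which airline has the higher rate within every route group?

SkyWest

Medium-haul: SkyWest 54/93 = 58.1%, Northern Air 81/168 = 48.2% → SkyWest
Short-haul: SkyWest 810/841 = 96.3%, Northern Air 1097/1288 = 85.2% → SkyWest
Long-haul: SkyWest 8/42 = 19.0%, Northern Air 4/39 = 10.3% → SkyWest
SkyWest has the higher rate in all 3 groups.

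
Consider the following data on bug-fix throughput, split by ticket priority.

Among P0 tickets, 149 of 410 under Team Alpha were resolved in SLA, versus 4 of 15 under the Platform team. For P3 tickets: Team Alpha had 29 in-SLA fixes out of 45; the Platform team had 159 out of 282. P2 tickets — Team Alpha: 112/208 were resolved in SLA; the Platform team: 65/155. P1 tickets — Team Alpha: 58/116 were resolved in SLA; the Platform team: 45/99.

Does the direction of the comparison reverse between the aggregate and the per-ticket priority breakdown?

Yes

P0: Team Alpha 149/410 = 36.3%, the Platform team 4/15 = 26.7% → Team Alpha
P3: Team Alpha 29/45 = 64.4%, the Platform team 159/282 = 56.4% → Team Alpha
P2: Team Alpha 112/208 = 53.8%, the Platform team 65/155 = 41.9% → Team Alpha
P1: Team Alpha 58/116 = 50.0%, the Platform team 45/99 = 45.5% → Team Alpha
Overall: Team Alpha 348/779 = 44.7%, the Platform team 273/551 = 49.5% → the Platform team
Team Alpha wins each ticket group but the Platform team wins overall — the comparison reverses. Team Alpha's tickets skew toward P0, which has a lower base rate.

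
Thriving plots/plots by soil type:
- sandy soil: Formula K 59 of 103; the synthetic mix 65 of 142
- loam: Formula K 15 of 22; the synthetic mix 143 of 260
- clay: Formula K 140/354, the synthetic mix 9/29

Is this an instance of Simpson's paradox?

Yes

Sandy soil: Formula K 59/103 = 57.3%, the synthetic mix 65/142 = 45.8% → Formula K
Loam: Formula K 15/22 = 68.2%, the synthetic mix 143/260 = 55.0% → Formula K
Clay: Formula K 140/354 = 39.5%, the synthetic mix 9/29 = 31.0% → Formula K
Overall: Formula K 214/479 = 44.7%, the synthetic mix 217/431 = 50.3% → the synthetic mix
Formula K wins each soil group but the synthetic mix wins overall — the comparison reverses. Formula K's plots skew toward clay, which has a lower base rate.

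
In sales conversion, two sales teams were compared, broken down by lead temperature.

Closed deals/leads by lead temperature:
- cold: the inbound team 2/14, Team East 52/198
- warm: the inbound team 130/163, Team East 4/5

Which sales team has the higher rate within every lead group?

Cold: the inbound team 2/14 = 14.3%, Team East 52/198 = 26.3% → Team East
Warm: the inbound team 130/163 = 79.8%, Team East 4/5 = 80.0% → Team East
Team East has the higher rate in both groups.

Team East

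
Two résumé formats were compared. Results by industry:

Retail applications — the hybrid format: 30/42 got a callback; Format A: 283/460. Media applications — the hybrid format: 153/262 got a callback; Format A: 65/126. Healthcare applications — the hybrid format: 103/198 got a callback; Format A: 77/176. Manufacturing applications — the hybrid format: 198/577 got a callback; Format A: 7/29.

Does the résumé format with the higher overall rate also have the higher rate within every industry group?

No

Retail: the hybrid format 30/42 = 71.4%, Format A 283/460 = 61.5% → the hybrid format
Media: the hybrid format 153/262 = 58.4%, Format A 65/126 = 51.6% → the hybrid format
Healthcare: the hybrid format 103/198 = 52.0%, Format A 77/176 = 43.8% → the hybrid format
Manufacturing: the hybrid format 198/577 = 34.3%, Format A 7/29 = 24.1% → the hybrid format
Overall: the hybrid format 484/1079 = 44.9%, Format A 432/791 = 54.6% → Format A
The hybrid format wins each industry group but Format A wins overall — the comparison reverses. The hybrid format's applications skew toward manufacturing, which has a lower base rate.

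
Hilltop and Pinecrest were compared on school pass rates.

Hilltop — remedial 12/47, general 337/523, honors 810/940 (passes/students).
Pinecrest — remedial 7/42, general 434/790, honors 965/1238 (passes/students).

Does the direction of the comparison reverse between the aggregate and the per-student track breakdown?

No

Remedial: Hilltop 12/47 = 25.5%, Pinecrest 7/42 = 16.7% → Hilltop
General: Hilltop 337/523 = 64.4%, Pinecrest 434/790 = 54.9% → Hilltop
Honors: Hilltop 810/940 = 86.2%, Pinecrest 965/1238 = 77.9% → Hilltop
Overall: Hilltop 1159/1510 = 76.8%, Pinecrest 1406/2070 = 67.9% → Hilltop
Hilltop wins overall and in every student group — no reversal.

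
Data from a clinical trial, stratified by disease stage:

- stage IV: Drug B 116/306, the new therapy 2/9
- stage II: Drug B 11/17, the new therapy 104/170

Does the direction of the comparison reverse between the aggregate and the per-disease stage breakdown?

Stage IV: Drug B 116/306 = 37.9%, the new therapy 2/9 = 22.2% → Drug B
Stage II: Drug B 11/17 = 64.7%, the new therapy 104/170 = 61.2% → Drug B
Overall: Drug B 127/323 = 39.3%, the new therapy 106/179 = 59.2% → the new therapy
Drug B wins each disease group but the new therapy wins overall — the comparison reverses. Drug B's patients skew toward stage IV, which has a lower base rate.

Yes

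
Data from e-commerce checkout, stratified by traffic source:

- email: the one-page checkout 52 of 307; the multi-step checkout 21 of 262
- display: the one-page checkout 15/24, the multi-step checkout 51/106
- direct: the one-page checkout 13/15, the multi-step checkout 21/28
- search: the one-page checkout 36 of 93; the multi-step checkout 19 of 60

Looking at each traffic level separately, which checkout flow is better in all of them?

the one-page checkout

Email: the one-page checkout 52/307 = 16.9%, the multi-step checkout 21/262 = 8.0% → the one-page checkout
Display: the one-page checkout 15/24 = 62.5%, the multi-step checkout 51/106 = 48.1% → the one-page checkout
Direct: the one-page checkout 13/15 = 86.7%, the multi-step checkout 21/28 = 75.0% → the one-page checkout
Search: the one-page checkout 36/93 = 38.7%, the multi-step checkout 19/60 = 31.7% → the one-page checkout
The one-page checkout has the higher rate in all 4 groups.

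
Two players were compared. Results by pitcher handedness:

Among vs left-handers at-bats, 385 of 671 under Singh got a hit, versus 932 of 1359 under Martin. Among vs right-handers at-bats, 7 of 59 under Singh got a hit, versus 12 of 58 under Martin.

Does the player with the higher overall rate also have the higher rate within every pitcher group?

Yes

Vs left-handers: Singh 385/671 = 57.4%, Martin 932/1359 = 68.6% → Martin
Vs right-handers: Singh 7/59 = 11.9%, Martin 12/58 = 20.7% → Martin
Overall: Singh 392/730 = 53.7%, Martin 944/1417 = 66.6% → Martin
Martin wins overall and in every pitcher group — no reversal.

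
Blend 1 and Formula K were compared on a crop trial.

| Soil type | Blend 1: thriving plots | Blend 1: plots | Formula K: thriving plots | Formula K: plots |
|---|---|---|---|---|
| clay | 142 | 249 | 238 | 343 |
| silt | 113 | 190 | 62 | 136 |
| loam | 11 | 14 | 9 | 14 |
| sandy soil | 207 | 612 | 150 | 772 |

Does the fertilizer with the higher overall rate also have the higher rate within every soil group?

Clay: Blend 1 142/249 = 57.0%, Formula K 238/343 = 69.4% → Formula K
Silt: Blend 1 113/190 = 59.5%, Formula K 62/136 = 45.6% → Blend 1
Loam: Blend 1 11/14 = 78.6%, Formula K 9/14 = 64.3% → Blend 1
Sandy soil: Blend 1 207/612 = 33.8%, Formula K 150/772 = 19.4% → Blend 1
Overall: Blend 1 473/1065 = 44.4%, Formula K 459/1265 = 36.3% → Blend 1
Neither sweeps: Blend 1 wins 3 of 4 groups, Formula K wins 1. Blend 1 wins overall but not every group — no Simpson reversal.

No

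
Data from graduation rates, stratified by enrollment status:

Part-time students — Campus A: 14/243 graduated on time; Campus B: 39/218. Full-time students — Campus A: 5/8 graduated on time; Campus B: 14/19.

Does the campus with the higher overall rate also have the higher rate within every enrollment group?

Part-time: Campus A 14/243 = 5.8%, Campus B 39/218 = 17.9% → Campus B
Full-time: Campus A 5/8 = 62.5%, Campus B 14/19 = 73.7% → Campus B
Overall: Campus A 19/251 = 7.6%, Campus B 53/237 = 22.4% → Campus B
Campus B wins overall and in every enrollment group — no reversal.

Yes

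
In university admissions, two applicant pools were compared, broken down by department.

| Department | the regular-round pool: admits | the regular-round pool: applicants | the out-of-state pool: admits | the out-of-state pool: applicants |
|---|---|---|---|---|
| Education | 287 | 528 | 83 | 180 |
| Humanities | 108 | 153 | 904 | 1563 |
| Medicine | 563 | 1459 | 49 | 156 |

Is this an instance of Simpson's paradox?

Education: the regular-round pool 287/528 = 54.4%, the out-of-state pool 83/180 = 46.1% → the regular-round pool
Humanities: the regular-round pool 108/153 = 70.6%, the out-of-state pool 904/1563 = 57.8% → the regular-round pool
Medicine: the regular-round pool 563/1459 = 38.6%, the out-of-state pool 49/156 = 31.4% → the regular-round pool
Overall: the regular-round pool 958/2140 = 44.8%, the out-of-state pool 1036/1899 = 54.6% → the out-of-state pool
The regular-round pool wins each department group but the out-of-state pool wins overall — the comparison reverses. The regular-round pool's applicants skew toward Medicine, which has a lower base rate.

Yes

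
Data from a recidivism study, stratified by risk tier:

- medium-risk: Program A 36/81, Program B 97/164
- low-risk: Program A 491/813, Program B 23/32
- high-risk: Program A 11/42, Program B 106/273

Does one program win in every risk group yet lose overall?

Medium-risk: Program A 36/81 = 44.4%, Program B 97/164 = 59.1% → Program B
Low-risk: Program A 491/813 = 60.4%, Program B 23/32 = 71.9% → Program B
High-risk: Program A 11/42 = 26.2%, Program B 106/273 = 38.8% → Program B
Overall: Program A 538/936 = 57.5%, Program B 226/469 = 48.2% → Program A
Program B wins each risk group but Program A wins overall — the comparison reverses. Program B's participants skew toward high-risk, which has a lower base rate.

Yes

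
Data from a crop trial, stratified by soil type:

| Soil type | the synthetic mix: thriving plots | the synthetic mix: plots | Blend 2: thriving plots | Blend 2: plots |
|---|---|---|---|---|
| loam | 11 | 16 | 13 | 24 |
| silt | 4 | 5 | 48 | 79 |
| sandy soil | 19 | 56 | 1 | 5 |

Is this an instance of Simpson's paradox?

Loam: the synthetic mix 11/16 = 68.8%, Blend 2 13/24 = 54.2% → the synthetic mix
Silt: the synthetic mix 4/5 = 80.0%, Blend 2 48/79 = 60.8% → the synthetic mix
Sandy soil: the synthetic mix 19/56 = 33.9%, Blend 2 1/5 = 20.0% → the synthetic mix
Overall: the synthetic mix 34/77 = 44.2%, Blend 2 62/108 = 57.4% → Blend 2
The synthetic mix wins each soil group but Blend 2 wins overall — the comparison reverses. The synthetic mix's plots skew toward sandy soil, which has a lower base rate.

Yes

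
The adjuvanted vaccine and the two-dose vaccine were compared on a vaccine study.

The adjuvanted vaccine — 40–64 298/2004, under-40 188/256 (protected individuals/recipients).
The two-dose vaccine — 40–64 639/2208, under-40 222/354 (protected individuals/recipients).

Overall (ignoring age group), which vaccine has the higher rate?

40–64: the adjuvanted vaccine 298/2004 = 14.9%, the two-dose vaccine 639/2208 = 28.9% → the two-dose vaccine
Under-40: the adjuvanted vaccine 188/256 = 73.4%, the two-dose vaccine 222/354 = 62.7% → the adjuvanted vaccine
Overall: the adjuvanted vaccine 486/2260 = 21.5%, the two-dose vaccine 861/2562 = 33.6% → the two-dose vaccine
(Neither sweeps every age group, but the two-dose vaccine has the higher pooled rate.)

the two-dose vaccine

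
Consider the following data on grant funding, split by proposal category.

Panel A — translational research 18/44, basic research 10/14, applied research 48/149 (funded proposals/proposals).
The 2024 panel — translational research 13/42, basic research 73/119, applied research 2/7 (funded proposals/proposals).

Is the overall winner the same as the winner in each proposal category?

No

Translational research: Panel A 18/44 = 40.9%, the 2024 panel 13/42 = 31.0% → Panel A
Basic research: Panel A 10/14 = 71.4%, the 2024 panel 73/119 = 61.3% → Panel A
Applied research: Panel A 48/149 = 32.2%, the 2024 panel 2/7 = 28.6% → Panel A
Overall: Panel A 76/207 = 36.7%, the 2024 panel 88/168 = 52.4% → the 2024 panel
Panel A wins each proposal group but the 2024 panel wins overall — the comparison reverses. Panel A's proposals skew toward applied research, which has a lower base rate.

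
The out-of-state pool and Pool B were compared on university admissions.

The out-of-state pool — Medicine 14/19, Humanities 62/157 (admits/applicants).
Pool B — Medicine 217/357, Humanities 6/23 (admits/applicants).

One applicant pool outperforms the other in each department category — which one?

Medicine: the out-of-state pool 14/19 = 73.7%, Pool B 217/357 = 60.8% → the out-of-state pool
Humanities: the out-of-state pool 62/157 = 39.5%, Pool B 6/23 = 26.1% → the out-of-state pool
The out-of-state pool has the higher rate in both groups.

the out-of-state pool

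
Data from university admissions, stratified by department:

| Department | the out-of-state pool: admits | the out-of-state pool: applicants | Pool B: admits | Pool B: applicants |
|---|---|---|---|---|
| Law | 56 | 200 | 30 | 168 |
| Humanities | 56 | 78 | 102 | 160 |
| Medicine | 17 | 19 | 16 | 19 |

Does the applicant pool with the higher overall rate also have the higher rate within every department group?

Yes

Law: the out-of-state pool 56/200 = 28.0%, Pool B 30/168 = 17.9% → the out-of-state pool
Humanities: the out-of-state pool 56/78 = 71.8%, Pool B 102/160 = 63.8% → the out-of-state pool
Medicine: the out-of-state pool 17/19 = 89.5%, Pool B 16/19 = 84.2% → the out-of-state pool
Overall: the out-of-state pool 129/297 = 43.4%, Pool B 148/347 = 42.7% → the out-of-state pool
The out-of-state pool wins overall and in every department group — no reversal.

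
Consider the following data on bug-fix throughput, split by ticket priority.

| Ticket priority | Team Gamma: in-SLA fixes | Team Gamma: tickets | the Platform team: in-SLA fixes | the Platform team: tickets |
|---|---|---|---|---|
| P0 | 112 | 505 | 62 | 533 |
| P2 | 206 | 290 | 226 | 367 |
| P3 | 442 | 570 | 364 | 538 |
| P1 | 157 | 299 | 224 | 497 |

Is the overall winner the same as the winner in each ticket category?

Yes

P0: Team Gamma 112/505 = 22.2%, the Platform team 62/533 = 11.6% → Team Gamma
P2: Team Gamma 206/290 = 71.0%, the Platform team 226/367 = 61.6% → Team Gamma
P3: Team Gamma 442/570 = 77.5%, the Platform team 364/538 = 67.7% → Team Gamma
P1: Team Gamma 157/299 = 52.5%, the Platform team 224/497 = 45.1% → Team Gamma
Overall: Team Gamma 917/1664 = 55.1%, the Platform team 876/1935 = 45.3% → Team Gamma
Team Gamma wins overall and in every ticket group — no reversal.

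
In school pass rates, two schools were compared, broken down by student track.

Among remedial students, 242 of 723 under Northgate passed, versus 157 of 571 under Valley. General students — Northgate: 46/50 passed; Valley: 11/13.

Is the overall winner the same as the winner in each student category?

Yes

Remedial: Northgate 242/723 = 33.5%, Valley 157/571 = 27.5% → Northgate
General: Northgate 46/50 = 92.0%, Valley 11/13 = 84.6% → Northgate
Overall: Northgate 288/773 = 37.3%, Valley 168/584 = 28.8% → Northgate
Northgate wins overall and in every student group — no reversal.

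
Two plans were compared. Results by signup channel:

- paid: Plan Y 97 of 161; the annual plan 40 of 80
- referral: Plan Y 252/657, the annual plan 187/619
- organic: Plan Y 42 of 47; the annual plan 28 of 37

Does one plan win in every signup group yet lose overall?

No

Paid: Plan Y 97/161 = 60.2%, the annual plan 40/80 = 50.0% → Plan Y
Referral: Plan Y 252/657 = 38.4%, the annual plan 187/619 = 30.2% → Plan Y
Organic: Plan Y 42/47 = 89.4%, the annual plan 28/37 = 75.7% → Plan Y
Overall: Plan Y 391/865 = 45.2%, the annual plan 255/736 = 34.6% → Plan Y
Plan Y wins overall and in every signup group — no reversal.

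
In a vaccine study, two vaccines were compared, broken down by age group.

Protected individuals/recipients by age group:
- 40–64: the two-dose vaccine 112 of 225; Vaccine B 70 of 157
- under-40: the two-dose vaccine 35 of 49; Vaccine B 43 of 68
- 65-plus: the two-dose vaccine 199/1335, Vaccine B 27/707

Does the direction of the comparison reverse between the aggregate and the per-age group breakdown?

No

40–64: the two-dose vaccine 112/225 = 49.8%, Vaccine B 70/157 = 44.6% → the two-dose vaccine
Under-40: the two-dose vaccine 35/49 = 71.4%, Vaccine B 43/68 = 63.2% → the two-dose vaccine
65-plus: the two-dose vaccine 199/1335 = 14.9%, Vaccine B 27/707 = 3.8% → the two-dose vaccine
Overall: the two-dose vaccine 346/1609 = 21.5%, Vaccine B 140/932 = 15.0% → the two-dose vaccine
The two-dose vaccine wins overall and in every age group — no reversal.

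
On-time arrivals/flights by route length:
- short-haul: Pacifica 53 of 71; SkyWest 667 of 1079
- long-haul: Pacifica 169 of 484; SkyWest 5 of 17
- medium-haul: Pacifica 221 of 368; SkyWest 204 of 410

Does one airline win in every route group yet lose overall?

Yes

Short-haul: Pacifica 53/71 = 74.6%, SkyWest 667/1079 = 61.8% → Pacifica
Long-haul: Pacifica 169/484 = 34.9%, SkyWest 5/17 = 29.4% → Pacifica
Medium-haul: Pacifica 221/368 = 60.1%, SkyWest 204/410 = 49.8% → Pacifica
Overall: Pacifica 443/923 = 48.0%, SkyWest 876/1506 = 58.2% → SkyWest
Pacifica wins each route group but SkyWest wins overall — the comparison reverses. Pacifica's flights skew toward long-haul, which has a lower base rate.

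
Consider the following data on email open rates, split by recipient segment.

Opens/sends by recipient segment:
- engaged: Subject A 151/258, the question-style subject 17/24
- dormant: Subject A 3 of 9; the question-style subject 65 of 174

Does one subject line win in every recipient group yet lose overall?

Engaged: Subject A 151/258 = 58.5%, the question-style subject 17/24 = 70.8% → the question-style subject
Dormant: Subject A 3/9 = 33.3%, the question-style subject 65/174 = 37.4% → the question-style subject
Overall: Subject A 154/267 = 57.7%, the question-style subject 82/198 = 41.4% → Subject A
The question-style subject wins each recipient group but Subject A wins overall — the comparison reverses. The question-style subject's sends skew toward dormant, which has a lower base rate.

Yes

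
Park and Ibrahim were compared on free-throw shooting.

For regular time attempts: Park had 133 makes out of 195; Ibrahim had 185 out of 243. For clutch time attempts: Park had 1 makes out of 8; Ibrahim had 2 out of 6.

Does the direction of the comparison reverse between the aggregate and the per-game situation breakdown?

No

Regular time: Park 133/195 = 68.2%, Ibrahim 185/243 = 76.1% → Ibrahim
Clutch time: Park 1/8 = 12.5%, Ibrahim 2/6 = 33.3% → Ibrahim
Overall: Park 134/203 = 66.0%, Ibrahim 187/249 = 75.1% → Ibrahim
Ibrahim wins overall and in every game group — no reversal.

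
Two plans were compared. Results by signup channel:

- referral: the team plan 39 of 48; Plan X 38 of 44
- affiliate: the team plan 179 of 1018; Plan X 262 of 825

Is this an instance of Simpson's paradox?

No

Referral: the team plan 39/48 = 81.2%, Plan X 38/44 = 86.4% → Plan X
Affiliate: the team plan 179/1018 = 17.6%, Plan X 262/825 = 31.8% → Plan X
Overall: the team plan 218/1066 = 20.5%, Plan X 300/869 = 34.5% → Plan X
Plan X wins overall and in every signup group — no reversal.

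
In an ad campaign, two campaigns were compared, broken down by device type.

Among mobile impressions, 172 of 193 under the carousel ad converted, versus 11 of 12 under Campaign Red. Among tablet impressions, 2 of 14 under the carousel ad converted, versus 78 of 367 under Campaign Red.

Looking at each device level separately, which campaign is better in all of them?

Campaign Red

Mobile: the carousel ad 172/193 = 89.1%, Campaign Red 11/12 = 91.7% → Campaign Red
Tablet: the carousel ad 2/14 = 14.3%, Campaign Red 78/367 = 21.3% → Campaign Red
Campaign Red has the higher rate in both groups.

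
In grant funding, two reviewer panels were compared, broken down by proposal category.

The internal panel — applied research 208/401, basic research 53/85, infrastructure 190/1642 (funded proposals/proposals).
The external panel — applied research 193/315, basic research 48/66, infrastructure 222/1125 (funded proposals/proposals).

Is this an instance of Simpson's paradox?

Applied research: the internal panel 208/401 = 51.9%, the external panel 193/315 = 61.3% → the external panel
Basic research: the internal panel 53/85 = 62.4%, the external panel 48/66 = 72.7% → the external panel
Infrastructure: the internal panel 190/1642 = 11.6%, the external panel 222/1125 = 19.7% → the external panel
Overall: the internal panel 451/2128 = 21.2%, the external panel 463/1506 = 30.7% → the external panel
The external panel wins overall and in every proposal group — no reversal.

No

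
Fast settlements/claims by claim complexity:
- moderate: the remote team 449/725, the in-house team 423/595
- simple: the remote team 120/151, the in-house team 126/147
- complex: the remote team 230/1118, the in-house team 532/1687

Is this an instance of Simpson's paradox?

Moderate: the remote team 449/725 = 61.9%, the in-house team 423/595 = 71.1% → the in-house team
Simple: the remote team 120/151 = 79.5%, the in-house team 126/147 = 85.7% → the in-house team
Complex: the remote team 230/1118 = 20.6%, the in-house team 532/1687 = 31.5% → the in-house team
Overall: the remote team 799/1994 = 40.1%, the in-house team 1081/2429 = 44.5% → the in-house team
The in-house team wins overall and in every claim group — no reversal.

No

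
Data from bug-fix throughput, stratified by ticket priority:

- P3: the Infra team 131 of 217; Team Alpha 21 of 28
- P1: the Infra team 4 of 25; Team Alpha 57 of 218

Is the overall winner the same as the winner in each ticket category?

No

P3: the Infra team 131/217 = 60.4%, Team Alpha 21/28 = 75.0% → Team Alpha
P1: the Infra team 4/25 = 16.0%, Team Alpha 57/218 = 26.1% → Team Alpha
Overall: the Infra team 135/242 = 55.8%, Team Alpha 78/246 = 31.7% → the Infra team
Team Alpha wins each ticket group but the Infra team wins overall — the comparison reverses. Team Alpha's tickets skew toward P1, which has a lower base rate.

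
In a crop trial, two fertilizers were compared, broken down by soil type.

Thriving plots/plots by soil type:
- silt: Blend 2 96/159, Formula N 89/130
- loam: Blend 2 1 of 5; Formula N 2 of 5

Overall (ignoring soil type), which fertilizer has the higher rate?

Formula N

Silt: Blend 2 96/159 = 60.4%, Formula N 89/130 = 68.5% → Formula N
Loam: Blend 2 1/5 = 20.0%, Formula N 2/5 = 40.0% → Formula N
Overall: Blend 2 97/164 = 59.1%, Formula N 91/135 = 67.4% → Formula N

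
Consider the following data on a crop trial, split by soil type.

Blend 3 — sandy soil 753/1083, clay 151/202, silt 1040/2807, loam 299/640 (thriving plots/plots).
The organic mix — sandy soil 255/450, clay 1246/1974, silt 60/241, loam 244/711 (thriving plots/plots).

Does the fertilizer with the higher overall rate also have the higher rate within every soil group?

Sandy soil: Blend 3 753/1083 = 69.5%, the organic mix 255/450 = 56.7% → Blend 3
Clay: Blend 3 151/202 = 74.8%, the organic mix 1246/1974 = 63.1% → Blend 3
Silt: Blend 3 1040/2807 = 37.1%, the organic mix 60/241 = 24.9% → Blend 3
Loam: Blend 3 299/640 = 46.7%, the organic mix 244/711 = 34.3% → Blend 3
Overall: Blend 3 2243/4732 = 47.4%, the organic mix 1805/3376 = 53.5% → the organic mix
Blend 3 wins each soil group but the organic mix wins overall — the comparison reverses. Blend 3's plots skew toward silt, which has a lower base rate.

No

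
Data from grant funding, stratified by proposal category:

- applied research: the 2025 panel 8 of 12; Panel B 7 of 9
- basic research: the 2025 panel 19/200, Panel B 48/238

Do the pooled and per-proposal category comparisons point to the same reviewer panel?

Applied research: the 2025 panel 8/12 = 66.7%, Panel B 7/9 = 77.8% → Panel B
Basic research: the 2025 panel 19/200 = 9.5%, Panel B 48/238 = 20.2% → Panel B
Overall: the 2025 panel 27/212 = 12.7%, Panel B 55/247 = 22.3% → Panel B
Panel B wins overall and in every proposal group — no reversal.

Yes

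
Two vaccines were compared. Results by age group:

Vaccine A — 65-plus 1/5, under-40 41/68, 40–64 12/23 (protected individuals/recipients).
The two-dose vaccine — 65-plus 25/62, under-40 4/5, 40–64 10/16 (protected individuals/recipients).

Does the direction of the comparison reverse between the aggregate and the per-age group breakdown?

65-plus: Vaccine A 1/5 = 20.0%, the two-dose vaccine 25/62 = 40.3% → the two-dose vaccine
Under-40: Vaccine A 41/68 = 60.3%, the two-dose vaccine 4/5 = 80.0% → the two-dose vaccine
40–64: Vaccine A 12/23 = 52.2%, the two-dose vaccine 10/16 = 62.5% → the two-dose vaccine
Overall: Vaccine A 54/96 = 56.2%, the two-dose vaccine 39/83 = 47.0% → Vaccine A
The two-dose vaccine wins each age group but Vaccine A wins overall — the comparison reverses. The two-dose vaccine's recipients skew toward 65-plus, which has a lower base rate.

Yes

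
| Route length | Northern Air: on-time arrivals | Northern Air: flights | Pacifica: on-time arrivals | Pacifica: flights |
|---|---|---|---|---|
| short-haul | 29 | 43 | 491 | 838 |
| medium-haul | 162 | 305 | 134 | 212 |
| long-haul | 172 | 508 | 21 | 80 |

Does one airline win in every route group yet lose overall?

No

Short-haul: Northern Air 29/43 = 67.4%, Pacifica 491/838 = 58.6% → Northern Air
Medium-haul: Northern Air 162/305 = 53.1%, Pacifica 134/212 = 63.2% → Pacifica
Long-haul: Northern Air 172/508 = 33.9%, Pacifica 21/80 = 26.2% → Northern Air
Overall: Northern Air 363/856 = 42.4%, Pacifica 646/1130 = 57.2% → Pacifica
Neither sweeps: Northern Air wins 2 of 3 groups, Pacifica wins 1. Pacifica wins overall but not every group — no Simpson reversal.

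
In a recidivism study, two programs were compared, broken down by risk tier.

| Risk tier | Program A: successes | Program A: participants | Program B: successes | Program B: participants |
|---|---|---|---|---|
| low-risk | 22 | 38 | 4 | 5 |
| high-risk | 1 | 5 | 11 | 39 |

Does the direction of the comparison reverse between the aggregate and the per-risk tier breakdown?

Yes

Low-risk: Program A 22/38 = 57.9%, Program B 4/5 = 80.0% → Program B
High-risk: Program A 1/5 = 20.0%, Program B 11/39 = 28.2% → Program B
Overall: Program A 23/43 = 53.5%, Program B 15/44 = 34.1% → Program A
Program B wins each risk group but Program A wins overall — the comparison reverses. Program B's participants skew toward high-risk, which has a lower base rate.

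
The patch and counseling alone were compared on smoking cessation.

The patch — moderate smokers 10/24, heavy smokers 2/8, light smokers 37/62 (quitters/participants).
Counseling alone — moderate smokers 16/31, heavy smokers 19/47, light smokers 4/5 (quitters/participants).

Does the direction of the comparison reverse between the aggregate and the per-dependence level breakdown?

Yes

Moderate smokers: the patch 10/24 = 41.7%, counseling alone 16/31 = 51.6% → counseling alone
Heavy smokers: the patch 2/8 = 25.0%, counseling alone 19/47 = 40.4% → counseling alone
Light smokers: the patch 37/62 = 59.7%, counseling alone 4/5 = 80.0% → counseling alone
Overall: the patch 49/94 = 52.1%, counseling alone 39/83 = 47.0% → the patch
Counseling alone wins each dependence group but the patch wins overall — the comparison reverses. Counseling alone's participants skew toward heavy smokers, which has a lower base rate.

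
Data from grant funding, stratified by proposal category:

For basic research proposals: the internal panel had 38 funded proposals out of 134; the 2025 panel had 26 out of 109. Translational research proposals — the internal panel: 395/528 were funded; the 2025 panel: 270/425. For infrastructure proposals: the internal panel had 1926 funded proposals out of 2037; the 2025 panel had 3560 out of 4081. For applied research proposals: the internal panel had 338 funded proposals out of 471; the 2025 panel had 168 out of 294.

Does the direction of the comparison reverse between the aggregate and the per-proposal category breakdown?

Basic research: the internal panel 38/134 = 28.4%, the 2025 panel 26/109 = 23.9% → the internal panel
Translational research: the internal panel 395/528 = 74.8%, the 2025 panel 270/425 = 63.5% → the internal panel
Infrastructure: the internal panel 1926/2037 = 94.6%, the 2025 panel 3560/4081 = 87.2% → the internal panel
Applied research: the internal panel 338/471 = 71.8%, the 2025 panel 168/294 = 57.1% → the internal panel
Overall: the internal panel 2697/3170 = 85.1%, the 2025 panel 4024/4909 = 82.0% → the internal panel
The internal panel wins overall and in every proposal group — no reversal.

No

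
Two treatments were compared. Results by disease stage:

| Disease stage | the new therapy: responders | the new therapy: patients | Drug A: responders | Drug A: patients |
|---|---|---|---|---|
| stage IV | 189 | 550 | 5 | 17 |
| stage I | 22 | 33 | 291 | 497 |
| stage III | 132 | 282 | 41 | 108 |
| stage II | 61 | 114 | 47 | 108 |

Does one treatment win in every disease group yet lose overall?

Yes

Stage IV: the new therapy 189/550 = 34.4%, Drug A 5/17 = 29.4% → the new therapy
Stage I: the new therapy 22/33 = 66.7%, Drug A 291/497 = 58.6% → the new therapy
Stage III: the new therapy 132/282 = 46.8%, Drug A 41/108 = 38.0% → the new therapy
Stage II: the new therapy 61/114 = 53.5%, Drug A 47/108 = 43.5% → the new therapy
Overall: the new therapy 404/979 = 41.3%, Drug A 384/730 = 52.6% → Drug A
The new therapy wins each disease group but Drug A wins overall — the comparison reverses. The new therapy's patients skew toward stage IV, which has a lower base rate.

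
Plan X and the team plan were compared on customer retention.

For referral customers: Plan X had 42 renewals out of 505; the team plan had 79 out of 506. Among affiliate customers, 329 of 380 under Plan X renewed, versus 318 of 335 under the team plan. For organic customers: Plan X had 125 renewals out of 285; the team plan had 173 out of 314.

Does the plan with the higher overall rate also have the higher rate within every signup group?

Referral: Plan X 42/505 = 8.3%, the team plan 79/506 = 15.6% → the team plan
Affiliate: Plan X 329/380 = 86.6%, the team plan 318/335 = 94.9% → the team plan
Organic: Plan X 125/285 = 43.9%, the team plan 173/314 = 55.1% → the team plan
Overall: Plan X 496/1170 = 42.4%, the team plan 570/1155 = 49.4% → the team plan
The team plan wins overall and in every signup group — no reversal.

Yes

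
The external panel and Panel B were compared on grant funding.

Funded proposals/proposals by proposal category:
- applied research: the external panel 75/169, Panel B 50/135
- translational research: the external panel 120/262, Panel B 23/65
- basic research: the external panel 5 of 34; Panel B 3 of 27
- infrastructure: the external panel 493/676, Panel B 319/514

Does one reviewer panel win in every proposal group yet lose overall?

Applied research: the external panel 75/169 = 44.4%, Panel B 50/135 = 37.0% → the external panel
Translational research: the external panel 120/262 = 45.8%, Panel B 23/65 = 35.4% → the external panel
Basic research: the external panel 5/34 = 14.7%, Panel B 3/27 = 11.1% → the external panel
Infrastructure: the external panel 493/676 = 72.9%, Panel B 319/514 = 62.1% → the external panel
Overall: the external panel 693/1141 = 60.7%, Panel B 395/741 = 53.3% → the external panel
The external panel wins overall and in every proposal group — no reversal.

No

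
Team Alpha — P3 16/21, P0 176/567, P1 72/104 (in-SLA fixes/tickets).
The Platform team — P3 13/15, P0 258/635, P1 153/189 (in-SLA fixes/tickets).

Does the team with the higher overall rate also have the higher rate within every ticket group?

P3: Team Alpha 16/21 = 76.2%, the Platform team 13/15 = 86.7% → the Platform team
P0: Team Alpha 176/567 = 31.0%, the Platform team 258/635 = 40.6% → the Platform team
P1: Team Alpha 72/104 = 69.2%, the Platform team 153/189 = 81.0% → the Platform team
Overall: Team Alpha 264/692 = 38.2%, the Platform team 424/839 = 50.5% → the Platform team
The Platform team wins overall and in every ticket group — no reversal.

Yes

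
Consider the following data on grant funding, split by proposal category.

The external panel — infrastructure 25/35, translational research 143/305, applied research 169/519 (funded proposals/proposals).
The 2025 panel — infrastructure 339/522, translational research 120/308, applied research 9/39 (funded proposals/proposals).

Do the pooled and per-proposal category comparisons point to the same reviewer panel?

No

Infrastructure: the external panel 25/35 = 71.4%, the 2025 panel 339/522 = 64.9% → the external panel
Translational research: the external panel 143/305 = 46.9%, the 2025 panel 120/308 = 39.0% → the external panel
Applied research: the external panel 169/519 = 32.6%, the 2025 panel 9/39 = 23.1% → the external panel
Overall: the external panel 337/859 = 39.2%, the 2025 panel 468/869 = 53.9% → the 2025 panel
The external panel wins each proposal group but the 2025 panel wins overall — the comparison reverses. The external panel's proposals skew toward applied research, which has a lower base rate.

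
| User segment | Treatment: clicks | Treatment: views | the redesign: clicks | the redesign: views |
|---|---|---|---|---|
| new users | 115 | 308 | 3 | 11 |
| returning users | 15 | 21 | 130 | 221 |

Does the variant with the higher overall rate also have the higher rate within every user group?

No

New users: Treatment 115/308 = 37.3%, the redesign 3/11 = 27.3% → Treatment
Returning users: Treatment 15/21 = 71.4%, the redesign 130/221 = 58.8% → Treatment
Overall: Treatment 130/329 = 39.5%, the redesign 133/232 = 57.3% → the redesign
Treatment wins each user group but the redesign wins overall — the comparison reverses. Treatment's views skew toward new users, which has a lower base rate.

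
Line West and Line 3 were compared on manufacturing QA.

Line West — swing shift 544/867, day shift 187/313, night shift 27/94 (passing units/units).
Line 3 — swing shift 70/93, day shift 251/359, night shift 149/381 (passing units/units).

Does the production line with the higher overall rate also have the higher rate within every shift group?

Swing shift: Line West 544/867 = 62.7%, Line 3 70/93 = 75.3% → Line 3
Day shift: Line West 187/313 = 59.7%, Line 3 251/359 = 69.9% → Line 3
Night shift: Line West 27/94 = 28.7%, Line 3 149/381 = 39.1% → Line 3
Overall: Line West 758/1274 = 59.5%, Line 3 470/833 = 56.4% → Line West
Line 3 wins each shift group but Line West wins overall — the comparison reverses. Line 3's units skew toward night shift, which has a lower base rate.

No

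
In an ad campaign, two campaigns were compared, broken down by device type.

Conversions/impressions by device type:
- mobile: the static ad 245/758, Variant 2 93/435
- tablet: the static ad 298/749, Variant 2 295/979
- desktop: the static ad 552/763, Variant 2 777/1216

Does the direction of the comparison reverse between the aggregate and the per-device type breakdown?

No

Mobile: the static ad 245/758 = 32.3%, Variant 2 93/435 = 21.4% → the static ad
Tablet: the static ad 298/749 = 39.8%, Variant 2 295/979 = 30.1% → the static ad
Desktop: the static ad 552/763 = 72.3%, Variant 2 777/1216 = 63.9% → the static ad
Overall: the static ad 1095/2270 = 48.2%, Variant 2 1165/2630 = 44.3% → the static ad
The static ad wins overall and in every device group — no reversal.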